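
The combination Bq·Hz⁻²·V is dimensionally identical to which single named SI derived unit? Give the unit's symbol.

Bq = s⁻¹.
Hz = s⁻¹.
So Hz⁻² = s².
V = kg·m²·s⁻³·A⁻¹.
Combining: Bq·Hz⁻²·V = s⁻¹ · s² · (kg·m²·s⁻³·A⁻¹) = kg·m²·s⁻²·A⁻¹.
kg·m²·s⁻²·A⁻¹ is the base-SI form of the weber.

Wb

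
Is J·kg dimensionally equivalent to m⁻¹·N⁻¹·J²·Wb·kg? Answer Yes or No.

Left side:
  J = kg·m²·s⁻².
  Combining: J·kg = (kg·m²·s⁻²) · kg = kg²·m²·s⁻².
Right side:
  N = kg·m/s² = kg·m·s⁻² (force = mass × acceleration).
  So N⁻¹ = kg⁻¹·m⁻¹·s².
  J = N·m (work = force × distance),
      = kg·m²·s⁻².
  So J² = kg²·m⁴·s⁻⁴.
  Wb = V·s (flux: a volt is a weber per second),
      = kg·m²·s⁻²·A⁻¹.
  Combining: m⁻¹·N⁻¹·J²·Wb·kg = m⁻¹ · (kg⁻¹·m⁻¹·s²) · (kg²·m⁴·s⁻⁴) · (kg·m²·s⁻²·A⁻¹) · kg = kg³·m⁴·s⁻⁴·A⁻¹.
Left is kg²·m²·s⁻²; right is kg³·m⁴·s⁻⁴·A⁻¹ — different.

No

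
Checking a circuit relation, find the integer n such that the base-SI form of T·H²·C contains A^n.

-4

T = Wb/m² (flux density = flux per area),
    = kg·s⁻²·A⁻¹.
H = Wb/A (inductance = flux per current),
    = kg·m²·s⁻²·A⁻².
So H² = kg²·m⁴·s⁻⁴·A⁻⁴.
C = A·s = s·A (charge = current × time).
Combining: T·H²·C = (kg·s⁻²·A⁻¹) · (kg²·m⁴·s⁻⁴·A⁻⁴) · (s·A) = kg³·m⁴·s⁻⁵·A⁻⁴.
The exponent of A is -4.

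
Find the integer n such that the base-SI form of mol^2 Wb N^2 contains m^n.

4

Wb = V·s (flux: a volt is a weber per second),
    = kg·m²·s⁻²·A⁻¹.
N = kg·m/s² = kg·m·s⁻² (force = mass × acceleration).
So N² = kg²·m²·s⁻⁴.
Combining: mol²·Wb·N² = mol² · (kg·m²·s⁻²·A⁻¹) · (kg²·m²·s⁻⁴) = kg³·m⁴·s⁻⁶·A⁻¹·mol².
The exponent of m is 4.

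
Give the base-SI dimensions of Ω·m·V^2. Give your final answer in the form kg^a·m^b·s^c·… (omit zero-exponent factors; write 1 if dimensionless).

kg³·m⁷·s⁻⁹·A⁻⁴

Ω = V/A (resistance = voltage per current),
    = kg·m²·s⁻³·A⁻².
V = W/A (potential = power per current),
    = kg·m²·s⁻³·A⁻¹.
So V² = kg²·m⁴·s⁻⁶·A⁻².
Combining: Ω·m·V² = (kg·m²·s⁻³·A⁻²) · m · (kg²·m⁴·s⁻⁶·A⁻²) = kg³·m⁷·s⁻⁹·A⁻⁴.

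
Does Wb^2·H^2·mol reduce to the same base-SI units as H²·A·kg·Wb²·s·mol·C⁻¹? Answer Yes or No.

Left side:
  Wb = kg·m²·s⁻²·A⁻¹.
  So Wb² = kg²·m⁴·s⁻⁴·A⁻².
  H = kg·m²·s⁻²·A⁻².
  So H² = kg²·m⁴·s⁻⁴·A⁻⁴.
  Combining: Wb²·H²·mol = (kg²·m⁴·s⁻⁴·A⁻²) · (kg²·m⁴·s⁻⁴·A⁻⁴) · mol = kg⁴·m⁸·s⁻⁸·A⁻⁶·mol.
Right side:
  H = Wb/A (inductance = flux per current),
      = kg·m²·s⁻²·A⁻².
  So H² = kg²·m⁴·s⁻⁴·A⁻⁴.
  Wb = V·s (flux: a volt is a weber per second),
      = kg·m²·s⁻²·A⁻¹.
  So Wb² = kg²·m⁴·s⁻⁴·A⁻².
  C = A·s = s·A (charge = current × time).
  So C⁻¹ = s⁻¹·A⁻¹.
  Combining: H²·A·kg·Wb²·s·mol·C⁻¹ = (kg²·m⁴·s⁻⁴·A⁻⁴) · A · kg · (kg²·m⁴·s⁻⁴·A⁻²) · s · mol · (s⁻¹·A⁻¹) = kg⁵·m⁸·s⁻⁸·A⁻⁶·mol.
Left is kg⁴·m⁸·s⁻⁸·A⁻⁶·mol; right is kg⁵·m⁸·s⁻⁸·A⁻⁶·mol — different.

No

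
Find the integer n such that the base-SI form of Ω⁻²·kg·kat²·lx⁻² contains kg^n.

Ω = V/A (resistance = voltage per current),
    = kg·m²·s⁻³·A⁻².
So Ω⁻² = kg⁻²·m⁻⁴·s⁶·A⁴.
kat = mol/s = s⁻¹·mol (catalytic activity).
So kat² = s⁻²·mol².
lx = lm/m² (illuminance = luminous flux per area),
    = m⁻²·cd.
So lx⁻² = m⁴·cd⁻².
Combining: Ω⁻²·kg·kat²·lx⁻² = (kg⁻²·m⁻⁴·s⁶·A⁴) · kg · (s⁻²·mol²) · (m⁴·cd⁻²) = kg⁻¹·s⁴·A⁴·mol²·cd⁻².
The exponent of kg is -1.

-1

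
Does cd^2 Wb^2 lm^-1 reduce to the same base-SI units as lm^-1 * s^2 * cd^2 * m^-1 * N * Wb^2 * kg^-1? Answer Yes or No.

Left side:
  Wb = kg·m²·s⁻²·A⁻¹.
  So Wb² = kg²·m⁴·s⁻⁴·A⁻².
  lm = cd.
  So lm⁻¹ = cd⁻¹.
  Combining: cd²·Wb²·lm⁻¹ = cd² · (kg²·m⁴·s⁻⁴·A⁻²) · cd⁻¹ = kg²·m⁴·s⁻⁴·A⁻²·cd.
Right side:
  lm = cd·sr = cd (luminous flux; sr is dimensionless).
  So lm⁻¹ = cd⁻¹.
  N = kg·m/s² = kg·m·s⁻² (force = mass × acceleration).
  Wb = V·s (flux: a volt is a weber per second),
      = kg·m²·s⁻²·A⁻¹.
  So Wb² = kg²·m⁴·s⁻⁴·A⁻².
  Combining: lm⁻¹·s²·cd²·m⁻¹·N·Wb²·kg⁻¹ = cd⁻¹ · s² · cd² · m⁻¹ · (kg·m·s⁻²) · (kg²·m⁴·s⁻⁴·A⁻²) · kg⁻¹ = kg²·m⁴·s⁻⁴·A⁻²·cd.
Both reduce to kg²·m⁴·s⁻⁴·A⁻²·cd.

Yes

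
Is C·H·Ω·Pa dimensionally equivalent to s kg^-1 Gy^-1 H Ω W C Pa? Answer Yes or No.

Left side:
  C = s·A.
  H = kg·m²·s⁻²·A⁻².
  Ω = kg·m²·s⁻³·A⁻².
  Pa = kg·m⁻¹·s⁻².
  Combining: C·H·Ω·Pa = (s·A) · (kg·m²·s⁻²·A⁻²) · (kg·m²·s⁻³·A⁻²) · (kg·m⁻¹·s⁻²) = kg³·m³·s⁻⁶·A⁻³.
Right side:
  Gy = J/kg (absorbed dose = energy per mass),
      = m²·s⁻².
  So Gy⁻¹ = m⁻²·s².
  H = Wb/A (inductance = flux per current),
      = kg·m²·s⁻²·A⁻².
  Ω = V/A (resistance = voltage per current),
      = kg·m²·s⁻³·A⁻².
  W = J/s (power = energy per time),
      = kg·m²·s⁻³.
  C = A·s = s·A (charge = current × time).
  Pa = N/m² (pressure = force per area),
      = kg·m⁻¹·s⁻².
  Combining: s·kg⁻¹·Gy⁻¹·H·Ω·W·C·Pa = s · kg⁻¹ · (m⁻²·s²) · (kg·m²·s⁻²·A⁻²) · (kg·m²·s⁻³·A⁻²) · (kg·m²·s⁻³) · (s·A) · (kg·m⁻¹·s⁻²) = kg³·m³·s⁻⁶·A⁻³.
Both reduce to kg³·m³·s⁻⁶·A⁻³.

Yes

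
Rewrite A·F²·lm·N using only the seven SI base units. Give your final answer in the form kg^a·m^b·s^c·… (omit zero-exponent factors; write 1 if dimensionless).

kg⁻¹·m⁻³·s⁶·A⁵·cd

F = C/V (capacitance = charge per voltage),
    = A·s/(kg·m²·s⁻³·A⁻¹) (substituting C and V),
    = kg⁻¹·m⁻²·s⁴·A².
So F² = kg⁻²·m⁻⁴·s⁸·A⁴.
lm = cd·sr = cd (luminous flux; sr is dimensionless).
N = kg·m/s² = kg·m·s⁻² (force = mass × acceleration).
Combining: A·F²·lm·N = A · (kg⁻²·m⁻⁴·s⁸·A⁴) · cd · (kg·m·s⁻²) = kg⁻¹·m⁻³·s⁶·A⁵·cd.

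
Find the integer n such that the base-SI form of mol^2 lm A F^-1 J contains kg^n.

2

lm = cd·sr = cd (luminous flux; sr is dimensionless).
F = C/V (capacitance = charge per voltage),
    = A·s/(kg·m²·s⁻³·A⁻¹) (substituting C and V),
    = kg⁻¹·m⁻²·s⁴·A².
So F⁻¹ = kg·m²·s⁻⁴·A⁻².
J = N·m (work = force × distance),
    = kg·m²·s⁻².
Combining: mol²·lm·A·F⁻¹·J = mol² · cd · A · (kg·m²·s⁻⁴·A⁻²) · (kg·m²·s⁻²) = kg²·m⁴·s⁻⁶·A⁻¹·mol²·cd.
The exponent of kg is 2.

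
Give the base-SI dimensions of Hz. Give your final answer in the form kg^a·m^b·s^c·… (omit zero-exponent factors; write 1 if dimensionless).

s⁻¹

Hz = s⁻¹.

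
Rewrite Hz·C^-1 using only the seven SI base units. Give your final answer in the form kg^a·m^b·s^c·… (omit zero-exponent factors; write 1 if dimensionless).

s⁻²·A⁻¹

Hz = 1/s = s⁻¹ (frequency is cycles per second).
C = A·s = s·A (charge = current × time).
So C⁻¹ = s⁻¹·A⁻¹.
Combining: Hz·C⁻¹ = s⁻¹ · (s⁻¹·A⁻¹) = s⁻²·A⁻¹.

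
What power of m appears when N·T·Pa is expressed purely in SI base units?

0

N = kg·m·s⁻².
T = kg·s⁻²·A⁻¹.
Pa = kg·m⁻¹·s⁻².
Combining: N·T·Pa = (kg·m·s⁻²) · (kg·s⁻²·A⁻¹) · (kg·m⁻¹·s⁻²) = kg³·s⁻⁶·A⁻¹.
The exponent of m is 0.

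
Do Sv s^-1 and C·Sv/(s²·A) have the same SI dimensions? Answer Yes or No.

Yes

Left side:
  Sv = m²·s⁻².
  Combining: Sv·s⁻¹ = (m²·s⁻²) · s⁻¹ = m²·s⁻³.
Right side:
  C = A·s = s·A (charge = current × time).
  Sv = J/kg (equivalent dose = energy per mass),
      = m²·s⁻².
  Combining: s⁻²·A⁻¹·C·Sv = s⁻² · A⁻¹ · (s·A) · (m²·s⁻²) = m²·s⁻³.
Both reduce to m²·s⁻³.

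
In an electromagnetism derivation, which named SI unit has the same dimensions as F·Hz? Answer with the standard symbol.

S

F = kg⁻¹·m⁻²·s⁴·A².
Hz = s⁻¹.
Combining: F·Hz = (kg⁻¹·m⁻²·s⁴·A²) · s⁻¹ = kg⁻¹·m⁻²·s³·A².
kg⁻¹·m⁻²·s³·A² is the base-SI form of the siemens.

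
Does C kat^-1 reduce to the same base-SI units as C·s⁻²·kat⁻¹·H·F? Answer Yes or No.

Left side:
  C = A·s = s·A (charge = current × time).
  kat = mol/s = s⁻¹·mol (catalytic activity).
  So kat⁻¹ = s·mol⁻¹.
  Combining: C·kat⁻¹ = (s·A) · (s·mol⁻¹) = s²·A·mol⁻¹.
Right side:
  C = s·A.
  kat = s⁻¹·mol.
  So kat⁻¹ = s·mol⁻¹.
  H = kg·m²·s⁻²·A⁻².
  F = kg⁻¹·m⁻²·s⁴·A².
  Combining: C·s⁻²·kat⁻¹·H·F = (s·A) · s⁻² · (s·mol⁻¹) · (kg·m²·s⁻²·A⁻²) · (kg⁻¹·m⁻²·s⁴·A²) = s²·A·mol⁻¹.
Both reduce to s²·A·mol⁻¹.

Yes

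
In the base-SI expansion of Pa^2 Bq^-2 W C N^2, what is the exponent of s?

Pa = N/m² (pressure = force per area),
    = kg·m⁻¹·s⁻².
So Pa² = kg²·m⁻²·s⁻⁴.
Bq = 1/s = s⁻¹ (activity is decays per second).
So Bq⁻² = s².
W = J/s (power = energy per time),
    = kg·m²·s⁻³.
C = A·s = s·A (charge = current × time).
N = kg·m/s² = kg·m·s⁻² (force = mass × acceleration).
So N² = kg²·m²·s⁻⁴.
Combining: Pa²·Bq⁻²·W·C·N² = (kg²·m⁻²·s⁻⁴) · s² · (kg·m²·s⁻³) · (s·A) · (kg²·m²·s⁻⁴) = kg⁵·m²·s⁻⁸·A.
The exponent of s is -8.

-8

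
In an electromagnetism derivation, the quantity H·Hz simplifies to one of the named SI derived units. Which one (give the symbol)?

Ω

H = Wb/A (inductance = flux per current),
    = kg·m²·s⁻²·A⁻².
Hz = 1/s = s⁻¹ (frequency is cycles per second).
Combining: H·Hz = (kg·m²·s⁻²·A⁻²) · s⁻¹ = kg·m²·s⁻³·A⁻².
kg·m²·s⁻³·A⁻² is the base-SI form of the ohm.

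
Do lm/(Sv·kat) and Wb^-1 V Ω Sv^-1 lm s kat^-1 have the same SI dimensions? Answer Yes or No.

Left side:
  Sv = J/kg (equivalent dose = energy per mass),
      = m²·s⁻².
  So Sv⁻¹ = m⁻²·s².
  lm = cd·sr = cd (luminous flux; sr is dimensionless).
  kat = mol/s = s⁻¹·mol (catalytic activity).
  So kat⁻¹ = s·mol⁻¹.
  Combining: Sv⁻¹·lm·kat⁻¹ = (m⁻²·s²) · cd · (s·mol⁻¹) = m⁻²·s³·mol⁻¹·cd.
Right side:
  Wb = kg·m²·s⁻²·A⁻¹.
  So Wb⁻¹ = kg⁻¹·m⁻²·s²·A.
  V = kg·m²·s⁻³·A⁻¹.
  Ω = kg·m²·s⁻³·A⁻².
  Sv = m²·s⁻².
  So Sv⁻¹ = m⁻²·s².
  lm = cd.
  kat = s⁻¹·mol.
  So kat⁻¹ = s·mol⁻¹.
  Combining: Wb⁻¹·V·Ω·Sv⁻¹·lm·s·kat⁻¹ = (kg⁻¹·m⁻²·s²·A) · (kg·m²·s⁻³·A⁻¹) · (kg·m²·s⁻³·A⁻²) · (m⁻²·s²) · cd · s · (s·mol⁻¹) = kg·A⁻²·mol⁻¹·cd.
Left is m⁻²·s³·mol⁻¹·cd; right is kg·A⁻²·mol⁻¹·cd — different.

No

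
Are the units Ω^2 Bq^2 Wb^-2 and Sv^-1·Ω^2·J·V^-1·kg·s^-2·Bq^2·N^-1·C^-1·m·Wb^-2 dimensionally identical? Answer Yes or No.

No

Left side:
  Ω = kg·m²·s⁻³·A⁻².
  So Ω² = kg²·m⁴·s⁻⁶·A⁻⁴.
  Bq = s⁻¹.
  So Bq² = s⁻².
  Wb = kg·m²·s⁻²·A⁻¹.
  So Wb⁻² = kg⁻²·m⁻⁴·s⁴·A².
  Combining: Ω²·Bq²·Wb⁻² = (kg²·m⁴·s⁻⁶·A⁻⁴) · s⁻² · (kg⁻²·m⁻⁴·s⁴·A²) = s⁻⁴·A⁻².
Right side:
  Sv = J/kg (equivalent dose = energy per mass),
      = m²·s⁻².
  So Sv⁻¹ = m⁻²·s².
  Ω = V/A (resistance = voltage per current),
      = kg·m²·s⁻³·A⁻².
  So Ω² = kg²·m⁴·s⁻⁶·A⁻⁴.
  J = N·m (work = force × distance),
      = kg·m²·s⁻².
  V = W/A (potential = power per current),
      = kg·m²·s⁻³·A⁻¹.
  So V⁻¹ = kg⁻¹·m⁻²·s³·A.
  Bq = 1/s = s⁻¹ (activity is decays per second).
  So Bq² = s⁻².
  N = kg·m/s² = kg·m·s⁻² (force = mass × acceleration).
  So N⁻¹ = kg⁻¹·m⁻¹·s².
  C = A·s = s·A (charge = current × time).
  So C⁻¹ = s⁻¹·A⁻¹.
  Wb = V·s (flux: a volt is a weber per second),
      = kg·m²·s⁻²·A⁻¹.
  So Wb⁻² = kg⁻²·m⁻⁴·s⁴·A².
  Combining: Sv⁻¹·Ω²·J·V⁻¹·kg·s⁻²·Bq²·N⁻¹·C⁻¹·m·Wb⁻² = (m⁻²·s²) · (kg²·m⁴·s⁻⁶·A⁻⁴) · (kg·m²·s⁻²) · (kg⁻¹·m⁻²·s³·A) · kg · s⁻² · s⁻² · (kg⁻¹·m⁻¹·s²) · (s⁻¹·A⁻¹) · m · (kg⁻²·m⁻⁴·s⁴·A²) = m⁻²·s⁻²·A⁻².
Left is s⁻⁴·A⁻²; right is m⁻²·s⁻²·A⁻² — different.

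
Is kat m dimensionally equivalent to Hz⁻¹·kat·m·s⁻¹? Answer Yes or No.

Left side:
  kat = s⁻¹·mol.
  Combining: kat·m = (s⁻¹·mol) · m = m·s⁻¹·mol.
Right side:
  Hz = s⁻¹.
  So Hz⁻¹ = s.
  kat = s⁻¹·mol.
  Combining: Hz⁻¹·kat·m·s⁻¹ = s · (s⁻¹·mol) · m · s⁻¹ = m·s⁻¹·mol.
Both reduce to m·s⁻¹·mol.

Yes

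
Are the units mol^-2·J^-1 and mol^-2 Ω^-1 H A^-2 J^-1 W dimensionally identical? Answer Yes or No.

Left side:
  J = kg·m²·s⁻².
  So J⁻¹ = kg⁻¹·m⁻²·s².
  Combining: mol⁻²·J⁻¹ = mol⁻² · (kg⁻¹·m⁻²·s²) = kg⁻¹·m⁻²·s²·mol⁻².
Right side:
  Ω = kg·m²·s⁻³·A⁻².
  So Ω⁻¹ = kg⁻¹·m⁻²·s³·A².
  H = kg·m²·s⁻²·A⁻².
  J = kg·m²·s⁻².
  So J⁻¹ = kg⁻¹·m⁻²·s².
  W = kg·m²·s⁻³.
  Combining: mol⁻²·Ω⁻¹·H·A⁻²·J⁻¹·W = mol⁻² · (kg⁻¹·m⁻²·s³·A²) · (kg·m²·s⁻²·A⁻²) · A⁻² · (kg⁻¹·m⁻²·s²) · (kg·m²·s⁻³) = A⁻²·mol⁻².
Left is kg⁻¹·m⁻²·s²·mol⁻²; right is A⁻²·mol⁻² — different.

No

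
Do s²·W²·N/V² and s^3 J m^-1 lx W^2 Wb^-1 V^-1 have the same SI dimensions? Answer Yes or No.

No

Left side:
  V = kg·m²·s⁻³·A⁻¹.
  So V⁻² = kg⁻²·m⁻⁴·s⁶·A².
  W = kg·m²·s⁻³.
  So W² = kg²·m⁴·s⁻⁶.
  N = kg·m·s⁻².
  Combining: s²·V⁻²·W²·N = s² · (kg⁻²·m⁻⁴·s⁶·A²) · (kg²·m⁴·s⁻⁶) · (kg·m·s⁻²) = kg·m·A².
Right side:
  J = kg·m²·s⁻².
  lx = m⁻²·cd.
  W = kg·m²·s⁻³.
  So W² = kg²·m⁴·s⁻⁶.
  Wb = kg·m²·s⁻²·A⁻¹.
  So Wb⁻¹ = kg⁻¹·m⁻²·s²·A.
  V = kg·m²·s⁻³·A⁻¹.
  So V⁻¹ = kg⁻¹·m⁻²·s³·A.
  Combining: s³·J·m⁻¹·lx·W²·Wb⁻¹·V⁻¹ = s³ · (kg·m²·s⁻²) · m⁻¹ · (m⁻²·cd) · (kg²·m⁴·s⁻⁶) · (kg⁻¹·m⁻²·s²·A) · (kg⁻¹·m⁻²·s³·A) = kg·m⁻¹·A²·cd.
Left is kg·m·A²; right is kg·m⁻¹·A²·cd — different.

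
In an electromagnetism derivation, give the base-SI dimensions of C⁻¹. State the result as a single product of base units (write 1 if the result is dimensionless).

s⁻¹·A⁻¹

C = s·A.
So C⁻¹ = s⁻¹·A⁻¹.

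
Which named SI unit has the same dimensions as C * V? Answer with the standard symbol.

C = A·s = s·A (charge = current × time).
V = W/A (potential = power per current),
    = kg·m²·s⁻³·A⁻¹.
Combining: C·V = (s·A) · (kg·m²·s⁻³·A⁻¹) = kg·m²·s⁻².
kg·m²·s⁻² is the base-SI form of the joule.

J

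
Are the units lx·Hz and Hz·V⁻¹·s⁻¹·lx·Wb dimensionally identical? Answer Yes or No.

Left side:
  lx = lm/m² (illuminance = luminous flux per area),
      = m⁻²·cd.
  Hz = 1/s = s⁻¹ (frequency is cycles per second).
  Combining: lx·Hz = (m⁻²·cd) · s⁻¹ = m⁻²·s⁻¹·cd.
Right side:
  Hz = s⁻¹.
  V = kg·m²·s⁻³·A⁻¹.
  So V⁻¹ = kg⁻¹·m⁻²·s³·A.
  lx = m⁻²·cd.
  Wb = kg·m²·s⁻²·A⁻¹.
  Combining: Hz·V⁻¹·s⁻¹·lx·Wb = s⁻¹ · (kg⁻¹·m⁻²·s³·A) · s⁻¹ · (m⁻²·cd) · (kg·m²·s⁻²·A⁻¹) = m⁻²·s⁻¹·cd.
Both reduce to m⁻²·s⁻¹·cd.

Yes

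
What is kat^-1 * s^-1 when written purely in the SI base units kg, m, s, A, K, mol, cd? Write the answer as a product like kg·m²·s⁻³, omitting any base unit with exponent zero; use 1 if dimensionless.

mol⁻¹

kat = s⁻¹·mol.
So kat⁻¹ = s·mol⁻¹.
Combining: kat⁻¹·s⁻¹ = (s·mol⁻¹) · s⁻¹ = mol⁻¹.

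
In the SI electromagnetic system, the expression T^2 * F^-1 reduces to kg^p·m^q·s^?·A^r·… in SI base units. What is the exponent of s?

-8

T = Wb/m² (flux density = flux per area),
    = kg·s⁻²·A⁻¹.
So T² = kg²·s⁻⁴·A⁻².
F = C/V (capacitance = charge per voltage),
    = A·s/(kg·m²·s⁻³·A⁻¹) (substituting C and V),
    = kg⁻¹·m⁻²·s⁴·A².
So F⁻¹ = kg·m²·s⁻⁴·A⁻².
Combining: T²·F⁻¹ = (kg²·s⁻⁴·A⁻²) · (kg·m²·s⁻⁴·A⁻²) = kg³·m²·s⁻⁸·A⁻⁴.
The exponent of s is -8.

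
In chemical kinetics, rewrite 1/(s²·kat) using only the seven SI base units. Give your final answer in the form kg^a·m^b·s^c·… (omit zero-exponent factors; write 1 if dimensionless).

s⁻¹·mol⁻¹

kat = mol/s = s⁻¹·mol (catalytic activity).
So kat⁻¹ = s·mol⁻¹.
Combining: s⁻²·kat⁻¹ = s⁻² · (s·mol⁻¹) = s⁻¹·mol⁻¹.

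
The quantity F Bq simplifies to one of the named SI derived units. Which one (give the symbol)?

F = C/V (capacitance = charge per voltage),
    = A·s/(kg·m²·s⁻³·A⁻¹) (substituting C and V),
    = kg⁻¹·m⁻²·s⁴·A².
Bq = 1/s = s⁻¹ (activity is decays per second).
Combining: F·Bq = (kg⁻¹·m⁻²·s⁴·A²) · s⁻¹ = kg⁻¹·m⁻²·s³·A².
kg⁻¹·m⁻²·s³·A² is the base-SI form of the siemens.

S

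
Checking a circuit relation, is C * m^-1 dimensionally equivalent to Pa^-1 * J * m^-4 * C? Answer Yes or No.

Yes

Left side:
  C = s·A.
  Combining: C·m⁻¹ = (s·A) · m⁻¹ = m⁻¹·s·A.
Right side:
  Pa = N/m² (pressure = force per area),
      = kg·m⁻¹·s⁻².
  So Pa⁻¹ = kg⁻¹·m·s².
  J = N·m (work = force × distance),
      = kg·m²·s⁻².
  C = A·s = s·A (charge = current × time).
  Combining: Pa⁻¹·J·m⁻⁴·C = (kg⁻¹·m·s²) · (kg·m²·s⁻²) · m⁻⁴ · (s·A) = m⁻¹·s·A.
Both reduce to m⁻¹·s·A.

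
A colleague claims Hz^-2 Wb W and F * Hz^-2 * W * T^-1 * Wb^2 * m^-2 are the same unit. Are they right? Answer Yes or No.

No

Left side:
  Hz = 1/s = s⁻¹ (frequency is cycles per second).
  So Hz⁻² = s².
  Wb = V·s (flux: a volt is a weber per second),
      = kg·m²·s⁻²·A⁻¹.
  W = J/s (power = energy per time),
      = kg·m²·s⁻³.
  Combining: Hz⁻²·Wb·W = s² · (kg·m²·s⁻²·A⁻¹) · (kg·m²·s⁻³) = kg²·m⁴·s⁻³·A⁻¹.
Right side:
  F = C/V (capacitance = charge per voltage),
      = A·s/(kg·m²·s⁻³·A⁻¹) (substituting C and V),
      = kg⁻¹·m⁻²·s⁴·A².
  Hz = 1/s = s⁻¹ (frequency is cycles per second).
  So Hz⁻² = s².
  W = J/s (power = energy per time),
      = kg·m²·s⁻³.
  T = Wb/m² (flux density = flux per area),
      = kg·s⁻²·A⁻¹.
  So T⁻¹ = kg⁻¹·s²·A.
  Wb = V·s (flux: a volt is a weber per second),
      = kg·m²·s⁻²·A⁻¹.
  So Wb² = kg²·m⁴·s⁻⁴·A⁻².
  Combining: F·Hz⁻²·W·T⁻¹·Wb²·m⁻² = (kg⁻¹·m⁻²·s⁴·A²) · s² · (kg·m²·s⁻³) · (kg⁻¹·s²·A) · (kg²·m⁴·s⁻⁴·A⁻²) · m⁻² = kg·m²·s·A.
Left is kg²·m⁴·s⁻³·A⁻¹; right is kg·m²·s·A — different.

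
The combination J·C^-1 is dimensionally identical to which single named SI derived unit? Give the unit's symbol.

J = N·m (work = force × distance),
    = kg·m²·s⁻².
C = A·s = s·A (charge = current × time).
So C⁻¹ = s⁻¹·A⁻¹.
Combining: J·C⁻¹ = (kg·m²·s⁻²) · (s⁻¹·A⁻¹) = kg·m²·s⁻³·A⁻¹.
kg·m²·s⁻³·A⁻¹ is the base-SI form of the volt.

V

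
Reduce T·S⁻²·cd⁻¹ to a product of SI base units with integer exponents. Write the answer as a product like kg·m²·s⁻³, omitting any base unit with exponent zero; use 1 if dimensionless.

kg³·m⁴·s⁻⁸·A⁻⁵·cd⁻¹

T = Wb/m² (flux density = flux per area),
    = kg·s⁻²·A⁻¹.
S = 1/Ω (conductance is reciprocal resistance),
    = kg⁻¹·m⁻²·s³·A².
So S⁻² = kg²·m⁴·s⁻⁶·A⁻⁴.
Combining: T·S⁻²·cd⁻¹ = (kg·s⁻²·A⁻¹) · (kg²·m⁴·s⁻⁶·A⁻⁴) · cd⁻¹ = kg³·m⁴·s⁻⁸·A⁻⁵·cd⁻¹.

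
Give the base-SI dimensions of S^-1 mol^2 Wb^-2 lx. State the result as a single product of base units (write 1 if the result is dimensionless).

kg⁻¹·m⁻⁴·s·mol²·cd

S = kg⁻¹·m⁻²·s³·A².
So S⁻¹ = kg·m²·s⁻³·A⁻².
Wb = kg·m²·s⁻²·A⁻¹.
So Wb⁻² = kg⁻²·m⁻⁴·s⁴·A².
lx = m⁻²·cd.
Combining: S⁻¹·mol²·Wb⁻²·lx = (kg·m²·s⁻³·A⁻²) · mol² · (kg⁻²·m⁻⁴·s⁴·A²) · (m⁻²·cd) = kg⁻¹·m⁻⁴·s·mol²·cd.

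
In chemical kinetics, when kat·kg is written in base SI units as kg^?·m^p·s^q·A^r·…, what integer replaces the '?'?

1

kat = s⁻¹·mol.
Combining: kat·kg = (s⁻¹·mol) · kg = kg·s⁻¹·mol.
The exponent of kg is 1.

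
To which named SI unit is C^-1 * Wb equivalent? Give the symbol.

C = A·s = s·A (charge = current × time).
So C⁻¹ = s⁻¹·A⁻¹.
Wb = V·s (flux: a volt is a weber per second),
    = kg·m²·s⁻²·A⁻¹.
Combining: C⁻¹·Wb = (s⁻¹·A⁻¹) · (kg·m²·s⁻²·A⁻¹) = kg·m²·s⁻³·A⁻².
kg·m²·s⁻³·A⁻² is the base-SI form of the ohm.

Ω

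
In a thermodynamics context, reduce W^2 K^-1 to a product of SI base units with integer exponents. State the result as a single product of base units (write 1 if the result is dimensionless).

W = J/s (power = energy per time),
    = kg·m²·s⁻³.
So W² = kg²·m⁴·s⁻⁶.
Combining: W²·K⁻¹ = (kg²·m⁴·s⁻⁶) · K⁻¹ = kg²·m⁴·s⁻⁶·K⁻¹.

kg²·m⁴·s⁻⁶·K⁻¹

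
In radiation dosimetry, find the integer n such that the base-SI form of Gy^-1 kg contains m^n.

Gy = m²·s⁻².
So Gy⁻¹ = m⁻²·s².
Combining: Gy⁻¹·kg = (m⁻²·s²) · kg = kg·m⁻²·s².
The exponent of m is -2.

-2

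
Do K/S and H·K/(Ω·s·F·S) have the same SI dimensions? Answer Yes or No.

Left side:
  S = 1/Ω (conductance is reciprocal resistance),
      = kg⁻¹·m⁻²·s³·A².
  So S⁻¹ = kg·m²·s⁻³·A⁻².
  Combining: K·S⁻¹ = K · (kg·m²·s⁻³·A⁻²) = kg·m²·s⁻³·A⁻²·K.
Right side:
  Ω = V/A (resistance = voltage per current),
      = kg·m²·s⁻³·A⁻².
  So Ω⁻¹ = kg⁻¹·m⁻²·s³·A².
  H = Wb/A (inductance = flux per current),
      = kg·m²·s⁻²·A⁻².
  F = C/V (capacitance = charge per voltage),
      = A·s/(kg·m²·s⁻³·A⁻¹) (substituting C and V),
      = kg⁻¹·m⁻²·s⁴·A².
  So F⁻¹ = kg·m²·s⁻⁴·A⁻².
  S = 1/Ω (conductance is reciprocal resistance),
      = kg⁻¹·m⁻²·s³·A².
  So S⁻¹ = kg·m²·s⁻³·A⁻².
  Combining: Ω⁻¹·H·s⁻¹·F⁻¹·S⁻¹·K = (kg⁻¹·m⁻²·s³·A²) · (kg·m²·s⁻²·A⁻²) · s⁻¹ · (kg·m²·s⁻⁴·A⁻²) · (kg·m²·s⁻³·A⁻²) · K = kg²·m⁴·s⁻⁷·A⁻⁴·K.
Left is kg·m²·s⁻³·A⁻²·K; right is kg²·m⁴·s⁻⁷·A⁻⁴·K — different.

No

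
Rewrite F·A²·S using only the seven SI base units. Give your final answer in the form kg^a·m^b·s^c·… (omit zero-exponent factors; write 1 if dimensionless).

F = kg⁻¹·m⁻²·s⁴·A².
S = kg⁻¹·m⁻²·s³·A².
Combining: F·A²·S = (kg⁻¹·m⁻²·s⁴·A²) · A² · (kg⁻¹·m⁻²·s³·A²) = kg⁻²·m⁻⁴·s⁷·A⁶.

kg⁻²·m⁻⁴·s⁷·A⁶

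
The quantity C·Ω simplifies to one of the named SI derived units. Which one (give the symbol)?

C = s·A.
Ω = kg·m²·s⁻³·A⁻².
Combining: C·Ω = (s·A) · (kg·m²·s⁻³·A⁻²) = kg·m²·s⁻²·A⁻¹.
kg·m²·s⁻²·A⁻¹ is the base-SI form of the weber.

Wb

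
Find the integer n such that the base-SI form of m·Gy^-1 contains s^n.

Gy = J/kg (absorbed dose = energy per mass),
    = m²·s⁻².
So Gy⁻¹ = m⁻²·s².
Combining: m·Gy⁻¹ = m · (m⁻²·s²) = m⁻¹·s².
The exponent of s is 2.

2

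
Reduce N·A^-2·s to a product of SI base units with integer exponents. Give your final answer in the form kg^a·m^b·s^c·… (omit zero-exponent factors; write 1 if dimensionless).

kg·m·s⁻¹·A⁻²

N = kg·m·s⁻².
Combining: N·A⁻²·s = (kg·m·s⁻²) · A⁻² · s = kg·m·s⁻¹·A⁻².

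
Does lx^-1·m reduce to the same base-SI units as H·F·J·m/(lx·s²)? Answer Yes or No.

No

Left side:
  lx = m⁻²·cd.
  So lx⁻¹ = m²·cd⁻¹.
  Combining: lx⁻¹·m = (m²·cd⁻¹) · m = m³·cd⁻¹.
Right side:
  H = Wb/A (inductance = flux per current),
      = kg·m²·s⁻²·A⁻².
  lx = lm/m² (illuminance = luminous flux per area),
      = m⁻²·cd.
  So lx⁻¹ = m²·cd⁻¹.
  F = C/V (capacitance = charge per voltage),
      = A·s/(kg·m²·s⁻³·A⁻¹) (substituting C and V),
      = kg⁻¹·m⁻²·s⁴·A².
  J = N·m (work = force × distance),
      = kg·m²·s⁻².
  Combining: H·lx⁻¹·s⁻²·F·J·m = (kg·m²·s⁻²·A⁻²) · (m²·cd⁻¹) · s⁻² · (kg⁻¹·m⁻²·s⁴·A²) · (kg·m²·s⁻²) · m = kg·m⁵·s⁻²·cd⁻¹.
Left is m³·cd⁻¹; right is kg·m⁵·s⁻²·cd⁻¹ — different.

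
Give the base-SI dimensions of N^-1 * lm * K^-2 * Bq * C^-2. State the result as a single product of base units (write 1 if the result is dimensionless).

N = kg·m·s⁻².
So N⁻¹ = kg⁻¹·m⁻¹·s².
lm = cd.
Bq = s⁻¹.
C = s·A.
So C⁻² = s⁻²·A⁻².
Combining: N⁻¹·lm·K⁻²·Bq·C⁻² = (kg⁻¹·m⁻¹·s²) · cd · K⁻² · s⁻¹ · (s⁻²·A⁻²) = kg⁻¹·m⁻¹·s⁻¹·A⁻²·K⁻²·cd.

kg⁻¹·m⁻¹·s⁻¹·A⁻²·K⁻²·cd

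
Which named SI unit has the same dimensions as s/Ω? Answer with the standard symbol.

F

Ω = V/A (resistance = voltage per current),
    = kg·m²·s⁻³·A⁻².
So Ω⁻¹ = kg⁻¹·m⁻²·s³·A².
Combining: Ω⁻¹·s = (kg⁻¹·m⁻²·s³·A²) · s = kg⁻¹·m⁻²·s⁴·A².
kg⁻¹·m⁻²·s⁴·A² is the base-SI form of the farad.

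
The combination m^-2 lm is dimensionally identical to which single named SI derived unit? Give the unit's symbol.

lm = cd.
Combining: m⁻²·lm = m⁻² · cd = m⁻²·cd.
m⁻²·cd is the base-SI form of the lux.

lx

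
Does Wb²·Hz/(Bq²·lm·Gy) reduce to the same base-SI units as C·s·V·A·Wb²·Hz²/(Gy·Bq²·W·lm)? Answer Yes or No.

No

Left side:
  Bq = s⁻¹.
  So Bq⁻² = s².
  lm = cd.
  So lm⁻¹ = cd⁻¹.
  Wb = kg·m²·s⁻²·A⁻¹.
  So Wb² = kg²·m⁴·s⁻⁴·A⁻².
  Gy = m²·s⁻².
  So Gy⁻¹ = m⁻²·s².
  Hz = s⁻¹.
  Combining: Bq⁻²·lm⁻¹·Wb²·Gy⁻¹·Hz = s² · cd⁻¹ · (kg²·m⁴·s⁻⁴·A⁻²) · (m⁻²·s²) · s⁻¹ = kg²·m²·s⁻¹·A⁻²·cd⁻¹.
Right side:
  C = s·A.
  Gy = m²·s⁻².
  So Gy⁻¹ = m⁻²·s².
  V = kg·m²·s⁻³·A⁻¹.
  Bq = s⁻¹.
  So Bq⁻² = s².
  Wb = kg·m²·s⁻²·A⁻¹.
  So Wb² = kg²·m⁴·s⁻⁴·A⁻².
  W = kg·m²·s⁻³.
  So W⁻¹ = kg⁻¹·m⁻²·s³.
  Hz = s⁻¹.
  So Hz² = s⁻².
  lm = cd.
  So lm⁻¹ = cd⁻¹.
  Combining: C·s·Gy⁻¹·V·Bq⁻²·A·Wb²·W⁻¹·Hz²·lm⁻¹ = (s·A) · s · (m⁻²·s²) · (kg·m²·s⁻³·A⁻¹) · s² · A · (kg²·m⁴·s⁻⁴·A⁻²) · (kg⁻¹·m⁻²·s³) · s⁻² · cd⁻¹ = kg²·m²·A⁻¹·cd⁻¹.
Left is kg²·m²·s⁻¹·A⁻²·cd⁻¹; right is kg²·m²·A⁻¹·cd⁻¹ — different.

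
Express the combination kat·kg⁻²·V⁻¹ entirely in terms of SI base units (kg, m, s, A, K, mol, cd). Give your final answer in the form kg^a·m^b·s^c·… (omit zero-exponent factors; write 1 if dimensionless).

kg⁻³·m⁻²·s²·A·mol

kat = s⁻¹·mol.
V = kg·m²·s⁻³·A⁻¹.
So V⁻¹ = kg⁻¹·m⁻²·s³·A.
Combining: kat·kg⁻²·V⁻¹ = (s⁻¹·mol) · kg⁻² · (kg⁻¹·m⁻²·s³·A) = kg⁻³·m⁻²·s²·A·mol.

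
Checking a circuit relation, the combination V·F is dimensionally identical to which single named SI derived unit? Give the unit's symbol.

C

V = kg·m²·s⁻³·A⁻¹.
F = kg⁻¹·m⁻²·s⁴·A².
Combining: V·F = (kg·m²·s⁻³·A⁻¹) · (kg⁻¹·m⁻²·s⁴·A²) = s·A.
s·A is the base-SI form of the coulomb.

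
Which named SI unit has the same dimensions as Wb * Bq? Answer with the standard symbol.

V

Wb = V·s (flux: a volt is a weber per second),
    = kg·m²·s⁻²·A⁻¹.
Bq = 1/s = s⁻¹ (activity is decays per second).
Combining: Wb·Bq = (kg·m²·s⁻²·A⁻¹) · s⁻¹ = kg·m²·s⁻³·A⁻¹.
kg·m²·s⁻³·A⁻¹ is the base-SI form of the volt.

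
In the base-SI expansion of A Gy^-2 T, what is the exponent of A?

0

Gy = J/kg (absorbed dose = energy per mass),
    = m²·s⁻².
So Gy⁻² = m⁻⁴·s⁴.
T = Wb/m² (flux density = flux per area),
    = kg·s⁻²·A⁻¹.
Combining: A·Gy⁻²·T = A · (m⁻⁴·s⁴) · (kg·s⁻²·A⁻¹) = kg·m⁻⁴·s².
The exponent of A is 0.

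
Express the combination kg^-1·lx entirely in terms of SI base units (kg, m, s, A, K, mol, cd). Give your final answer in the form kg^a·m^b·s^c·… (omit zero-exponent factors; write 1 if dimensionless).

kg⁻¹·m⁻²·cd

lx = lm/m² (illuminance = luminous flux per area),
    = m⁻²·cd.
Combining: kg⁻¹·lx = kg⁻¹ · (m⁻²·cd) = kg⁻¹·m⁻²·cd.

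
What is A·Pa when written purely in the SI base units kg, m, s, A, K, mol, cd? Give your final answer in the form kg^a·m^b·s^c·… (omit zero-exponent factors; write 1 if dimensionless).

Pa = kg·m⁻¹·s⁻².
Combining: A·Pa = A · (kg·m⁻¹·s⁻²) = kg·m⁻¹·s⁻²·A.

kg·m⁻¹·s⁻²·A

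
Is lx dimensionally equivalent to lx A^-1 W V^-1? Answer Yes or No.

Left side:
  lx = m⁻²·cd.
Right side:
  lx = lm/m² (illuminance = luminous flux per area),
      = m⁻²·cd.
  W = J/s (power = energy per time),
      = kg·m²·s⁻³.
  V = W/A (potential = power per current),
      = kg·m²·s⁻³·A⁻¹.
  So V⁻¹ = kg⁻¹·m⁻²·s³·A.
  Combining: lx·A⁻¹·W·V⁻¹ = (m⁻²·cd) · A⁻¹ · (kg·m²·s⁻³) · (kg⁻¹·m⁻²·s³·A) = m⁻²·cd.
Both reduce to m⁻²·cd.

Yes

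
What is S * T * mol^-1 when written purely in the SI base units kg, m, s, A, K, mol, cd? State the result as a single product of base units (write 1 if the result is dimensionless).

m⁻²·s·A·mol⁻¹

S = kg⁻¹·m⁻²·s³·A².
T = kg·s⁻²·A⁻¹.
Combining: S·T·mol⁻¹ = (kg⁻¹·m⁻²·s³·A²) · (kg·s⁻²·A⁻¹) · mol⁻¹ = m⁻²·s·A·mol⁻¹.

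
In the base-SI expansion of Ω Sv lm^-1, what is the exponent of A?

-2

Ω = V/A (resistance = voltage per current),
    = kg·m²·s⁻³·A⁻².
Sv = J/kg (equivalent dose = energy per mass),
    = m²·s⁻².
lm = cd·sr = cd (luminous flux; sr is dimensionless).
So lm⁻¹ = cd⁻¹.
Combining: Ω·Sv·lm⁻¹ = (kg·m²·s⁻³·A⁻²) · (m²·s⁻²) · cd⁻¹ = kg·m⁴·s⁻⁵·A⁻²·cd⁻¹.
The exponent of A is -2.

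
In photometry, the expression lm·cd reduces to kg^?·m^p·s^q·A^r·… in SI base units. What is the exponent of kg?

0

lm = cd·sr = cd (luminous flux; sr is dimensionless).
Combining: lm·cd = cd · cd = cd².
The exponent of kg is 0.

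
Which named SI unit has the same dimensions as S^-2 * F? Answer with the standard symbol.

S = 1/Ω (conductance is reciprocal resistance),
    = kg⁻¹·m⁻²·s³·A².
So S⁻² = kg²·m⁴·s⁻⁶·A⁻⁴.
F = C/V (capacitance = charge per voltage),
    = A·s/(kg·m²·s⁻³·A⁻¹) (substituting C and V),
    = kg⁻¹·m⁻²·s⁴·A².
Combining: S⁻²·F = (kg²·m⁴·s⁻⁶·A⁻⁴) · (kg⁻¹·m⁻²·s⁴·A²) = kg·m²·s⁻²·A⁻².
kg·m²·s⁻²·A⁻² is the base-SI form of the henry.

H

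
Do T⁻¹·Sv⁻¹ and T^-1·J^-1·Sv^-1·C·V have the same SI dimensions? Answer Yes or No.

Yes

Left side:
  T = Wb/m² (flux density = flux per area),
      = kg·s⁻²·A⁻¹.
  So T⁻¹ = kg⁻¹·s²·A.
  Sv = J/kg (equivalent dose = energy per mass),
      = m²·s⁻².
  So Sv⁻¹ = m⁻²·s².
  Combining: T⁻¹·Sv⁻¹ = (kg⁻¹·s²·A) · (m⁻²·s²) = kg⁻¹·m⁻²·s⁴·A.
Right side:
  T = kg·s⁻²·A⁻¹.
  So T⁻¹ = kg⁻¹·s²·A.
  J = kg·m²·s⁻².
  So J⁻¹ = kg⁻¹·m⁻²·s².
  Sv = m²·s⁻².
  So Sv⁻¹ = m⁻²·s².
  C = s·A.
  V = kg·m²·s⁻³·A⁻¹.
  Combining: T⁻¹·J⁻¹·Sv⁻¹·C·V = (kg⁻¹·s²·A) · (kg⁻¹·m⁻²·s²) · (m⁻²·s²) · (s·A) · (kg·m²·s⁻³·A⁻¹) = kg⁻¹·m⁻²·s⁴·A.
Both reduce to kg⁻¹·m⁻²·s⁴·A.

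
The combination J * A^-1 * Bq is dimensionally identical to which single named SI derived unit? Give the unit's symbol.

J = kg·m²·s⁻².
Bq = s⁻¹.
Combining: J·A⁻¹·Bq = (kg·m²·s⁻²) · A⁻¹ · s⁻¹ = kg·m²·s⁻³·A⁻¹.
kg·m²·s⁻³·A⁻¹ is the base-SI form of the volt.

V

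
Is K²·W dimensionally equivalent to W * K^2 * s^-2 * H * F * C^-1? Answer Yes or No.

Left side:
  W = J/s (power = energy per time),
      = kg·m²·s⁻³.
  Combining: K²·W = K² · (kg·m²·s⁻³) = kg·m²·s⁻³·K².
Right side:
  W = kg·m²·s⁻³.
  H = kg·m²·s⁻²·A⁻².
  F = kg⁻¹·m⁻²·s⁴·A².
  C = s·A.
  So C⁻¹ = s⁻¹·A⁻¹.
  Combining: W·K²·s⁻²·H·F·C⁻¹ = (kg·m²·s⁻³) · K² · s⁻² · (kg·m²·s⁻²·A⁻²) · (kg⁻¹·m⁻²·s⁴·A²) · (s⁻¹·A⁻¹) = kg·m²·s⁻⁴·A⁻¹·K².
Left is kg·m²·s⁻³·K²; right is kg·m²·s⁻⁴·A⁻¹·K² — different.

No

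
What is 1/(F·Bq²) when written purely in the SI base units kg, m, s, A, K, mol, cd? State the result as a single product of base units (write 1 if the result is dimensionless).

kg·m²·s⁻²·A⁻²

F = C/V (capacitance = charge per voltage),
    = A·s/(kg·m²·s⁻³·A⁻¹) (substituting C and V),
    = kg⁻¹·m⁻²·s⁴·A².
So F⁻¹ = kg·m²·s⁻⁴·A⁻².
Bq = 1/s = s⁻¹ (activity is decays per second).
So Bq⁻² = s².
Combining: F⁻¹·Bq⁻² = (kg·m²·s⁻⁴·A⁻²) · s² = kg·m²·s⁻²·A⁻².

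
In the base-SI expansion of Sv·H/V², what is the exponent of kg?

Sv = J/kg (equivalent dose = energy per mass),
    = m²·s⁻².
V = W/A (potential = power per current),
    = kg·m²·s⁻³·A⁻¹.
So V⁻² = kg⁻²·m⁻⁴·s⁶·A².
H = Wb/A (inductance = flux per current),
    = kg·m²·s⁻²·A⁻².
Combining: Sv·V⁻²·H = (m²·s⁻²) · (kg⁻²·m⁻⁴·s⁶·A²) · (kg·m²·s⁻²·A⁻²) = kg⁻¹·s².
The exponent of kg is -1.

-1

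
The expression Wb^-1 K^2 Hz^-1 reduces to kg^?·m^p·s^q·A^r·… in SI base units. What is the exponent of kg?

Wb = V·s (flux: a volt is a weber per second),
    = kg·m²·s⁻²·A⁻¹.
So Wb⁻¹ = kg⁻¹·m⁻²·s²·A.
Hz = 1/s = s⁻¹ (frequency is cycles per second).
So Hz⁻¹ = s.
Combining: Wb⁻¹·K²·Hz⁻¹ = (kg⁻¹·m⁻²·s²·A) · K² · s = kg⁻¹·m⁻²·s³·A·K².
The exponent of kg is -1.

-1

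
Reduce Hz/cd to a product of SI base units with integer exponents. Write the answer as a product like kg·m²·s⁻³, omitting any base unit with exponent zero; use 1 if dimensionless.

Hz = s⁻¹.
Combining: Hz·cd⁻¹ = s⁻¹ · cd⁻¹ = s⁻¹·cd⁻¹.

s⁻¹·cd⁻¹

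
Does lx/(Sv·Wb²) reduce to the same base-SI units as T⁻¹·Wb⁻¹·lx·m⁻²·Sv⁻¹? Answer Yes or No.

Yes

Left side:
  Sv = m²·s⁻².
  So Sv⁻¹ = m⁻²·s².
  lx = m⁻²·cd.
  Wb = kg·m²·s⁻²·A⁻¹.
  So Wb⁻² = kg⁻²·m⁻⁴·s⁴·A².
  Combining: Sv⁻¹·lx·Wb⁻² = (m⁻²·s²) · (m⁻²·cd) · (kg⁻²·m⁻⁴·s⁴·A²) = kg⁻²·m⁻⁸·s⁶·A²·cd.
Right side:
  T = Wb/m² (flux density = flux per area),
      = kg·s⁻²·A⁻¹.
  So T⁻¹ = kg⁻¹·s²·A.
  Wb = V·s (flux: a volt is a weber per second),
      = kg·m²·s⁻²·A⁻¹.
  So Wb⁻¹ = kg⁻¹·m⁻²·s²·A.
  lx = lm/m² (illuminance = luminous flux per area),
      = m⁻²·cd.
  Sv = J/kg (equivalent dose = energy per mass),
      = m²·s⁻².
  So Sv⁻¹ = m⁻²·s².
  Combining: T⁻¹·Wb⁻¹·lx·m⁻²·Sv⁻¹ = (kg⁻¹·s²·A) · (kg⁻¹·m⁻²·s²·A) · (m⁻²·cd) · m⁻² · (m⁻²·s²) = kg⁻²·m⁻⁸·s⁶·A²·cd.
Both reduce to kg⁻²·m⁻⁸·s⁶·A²·cd.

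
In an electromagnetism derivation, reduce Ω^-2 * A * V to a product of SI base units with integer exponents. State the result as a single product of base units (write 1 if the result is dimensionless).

Ω = V/A (resistance = voltage per current),
    = kg·m²·s⁻³·A⁻².
So Ω⁻² = kg⁻²·m⁻⁴·s⁶·A⁴.
V = W/A (potential = power per current),
    = kg·m²·s⁻³·A⁻¹.
Combining: Ω⁻²·A·V = (kg⁻²·m⁻⁴·s⁶·A⁴) · A · (kg·m²·s⁻³·A⁻¹) = kg⁻¹·m⁻²·s³·A⁴.

kg⁻¹·m⁻²·s³·A⁴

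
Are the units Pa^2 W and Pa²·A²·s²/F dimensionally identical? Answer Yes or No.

No

Left side:
  Pa = kg·m⁻¹·s⁻².
  So Pa² = kg²·m⁻²·s⁻⁴.
  W = kg·m²·s⁻³.
  Combining: Pa²·W = (kg²·m⁻²·s⁻⁴) · (kg·m²·s⁻³) = kg³·s⁻⁷.
Right side:
  Pa = N/m² (pressure = force per area),
      = kg·m⁻¹·s⁻².
  So Pa² = kg²·m⁻²·s⁻⁴.
  F = C/V (capacitance = charge per voltage),
      = A·s/(kg·m²·s⁻³·A⁻¹) (substituting C and V),
      = kg⁻¹·m⁻²·s⁴·A².
  So F⁻¹ = kg·m²·s⁻⁴·A⁻².
  Combining: Pa²·F⁻¹·A²·s² = (kg²·m⁻²·s⁻⁴) · (kg·m²·s⁻⁴·A⁻²) · A² · s² = kg³·s⁻⁶.
Left is kg³·s⁻⁷; right is kg³·s⁻⁶ — different.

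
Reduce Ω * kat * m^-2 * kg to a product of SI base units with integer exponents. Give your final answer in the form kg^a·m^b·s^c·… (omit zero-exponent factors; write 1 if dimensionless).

kg²·s⁻⁴·A⁻²·mol

Ω = V/A (resistance = voltage per current),
    = kg·m²·s⁻³·A⁻².
kat = mol/s = s⁻¹·mol (catalytic activity).
Combining: Ω·kat·m⁻²·kg = (kg·m²·s⁻³·A⁻²) · (s⁻¹·mol) · m⁻² · kg = kg²·s⁻⁴·A⁻²·mol.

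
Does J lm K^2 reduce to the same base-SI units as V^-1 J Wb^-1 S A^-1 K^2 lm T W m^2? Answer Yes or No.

Left side:
  J = kg·m²·s⁻².
  lm = cd.
  Combining: J·lm·K² = (kg·m²·s⁻²) · cd · K² = kg·m²·s⁻²·K²·cd.
Right side:
  V = W/A (potential = power per current),
      = kg·m²·s⁻³·A⁻¹.
  So V⁻¹ = kg⁻¹·m⁻²·s³·A.
  J = N·m (work = force × distance),
      = kg·m²·s⁻².
  Wb = V·s (flux: a volt is a weber per second),
      = kg·m²·s⁻²·A⁻¹.
  So Wb⁻¹ = kg⁻¹·m⁻²·s²·A.
  S = 1/Ω (conductance is reciprocal resistance),
      = kg⁻¹·m⁻²·s³·A².
  lm = cd·sr = cd (luminous flux; sr is dimensionless).
  T = Wb/m² (flux density = flux per area),
      = kg·s⁻²·A⁻¹.
  W = J/s (power = energy per time),
      = kg·m²·s⁻³.
  Combining: V⁻¹·J·Wb⁻¹·S·A⁻¹·K²·lm·T·W·m² = (kg⁻¹·m⁻²·s³·A) · (kg·m²·s⁻²) · (kg⁻¹·m⁻²·s²·A) · (kg⁻¹·m⁻²·s³·A²) · A⁻¹ · K² · cd · (kg·s⁻²·A⁻¹) · (kg·m²·s⁻³) · m² = s·A²·K²·cd.
Left is kg·m²·s⁻²·K²·cd; right is s·A²·K²·cd — different.

No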